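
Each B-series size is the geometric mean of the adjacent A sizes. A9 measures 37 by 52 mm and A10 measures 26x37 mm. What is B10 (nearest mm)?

Short side: √(37 · 26) = √962 ≈ 31.0 → 31 mm
Long side: √(52 · 37) = √1924 ≈ 43.9 → 44 mm

31 × 44 mm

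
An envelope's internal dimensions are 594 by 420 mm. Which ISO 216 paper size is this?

A2 (420 × 594 mm)

Aspect ratio 594/420 ≈ 1.414 — close to the ISO √2 ≈ 1.414.
In the A-series (A0 area = 1 m²): A2 = 420 × 594 mm.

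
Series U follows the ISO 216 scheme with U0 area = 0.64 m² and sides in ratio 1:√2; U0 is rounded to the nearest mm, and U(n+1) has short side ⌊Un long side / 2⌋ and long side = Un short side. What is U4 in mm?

168 × 237 mm

Let U0's short side be w mm. w · w√2 = 0.64 m² = 640,000 mm², so w ≈ 672.7 mm and w√2 ≈ 951.4 mm → U0 = 673 × 951 mm.
U1: ⌊951/2⌋ × 673 = 475 × 673 mm
U2: ⌊673/2⌋ × 475 = 336 × 475 mm
U3: ⌊475/2⌋ × 336 = 237 × 336 mm
U4: ⌊336/2⌋ × 237 = 168 × 237 mm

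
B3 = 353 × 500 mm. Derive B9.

44 × 62 mm

B4: ⌊500/2⌋ × 353 = 250 × 353 mm
B5: ⌊353/2⌋ × 250 = 176 × 250 mm
B6: ⌊250/2⌋ × 176 = 125 × 176 mm
B7: ⌊176/2⌋ × 125 = 88 × 125 mm
B8: ⌊125/2⌋ × 88 = 62 × 88 mm
B9: ⌊88/2⌋ × 62 = 44 × 62 mm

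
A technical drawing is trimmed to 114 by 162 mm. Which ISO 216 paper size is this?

C6 (114 × 162 mm)

Aspect ratio 162/114 ≈ 1.421 — close to the ISO √2 ≈ 1.414.
In the C-series (envelope sizes, between A and B): C6 = 114 × 162 mm.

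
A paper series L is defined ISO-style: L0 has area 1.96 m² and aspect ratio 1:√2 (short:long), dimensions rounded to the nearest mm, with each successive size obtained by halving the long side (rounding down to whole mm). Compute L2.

Let L0's short side be w mm. w · w√2 = 1.96 m² = 1,960,000 mm², so w ≈ 1177.3 mm and w√2 ≈ 1664.9 mm → L0 = 1177 × 1665 mm.
L1: ⌊1665/2⌋ × 1177 = 832 × 1177 mm
L2: ⌊1177/2⌋ × 832 = 588 × 832 mm

588 × 832 mm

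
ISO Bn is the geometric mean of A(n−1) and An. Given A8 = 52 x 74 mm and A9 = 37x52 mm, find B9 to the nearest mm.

Short side: √(52 · 37) = √1924 ≈ 43.9 → 44 mm
Long side: √(74 · 52) = √3848 ≈ 62.0 → 62 mm

44 × 62 mm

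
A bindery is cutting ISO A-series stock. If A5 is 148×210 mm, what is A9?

37 × 52 mm

A6: ⌊210/2⌋ × 148 = 105 × 148 mm
A7: ⌊148/2⌋ × 105 = 74 × 105 mm
A8: ⌊105/2⌋ × 74 = 52 × 74 mm
A9: ⌊74/2⌋ × 52 = 37 × 52 mm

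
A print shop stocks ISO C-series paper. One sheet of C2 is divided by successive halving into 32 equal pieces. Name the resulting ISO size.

C7

32 = 2^5, so 5 halving steps.
C2 → C3 → … → C7 after 5 steps.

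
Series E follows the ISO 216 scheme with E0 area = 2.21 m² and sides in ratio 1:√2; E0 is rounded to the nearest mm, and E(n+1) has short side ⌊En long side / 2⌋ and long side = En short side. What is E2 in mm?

Let E0's short side be w mm. w · w√2 = 2.21 m² = 2,210,000 mm², so w ≈ 1250.1 mm and w√2 ≈ 1767.9 mm → E0 = 1250 × 1768 mm.
E1: ⌊1768/2⌋ × 1250 = 884 × 1250 mm
E2: ⌊1250/2⌋ × 884 = 625 × 884 mm

625 × 884 mm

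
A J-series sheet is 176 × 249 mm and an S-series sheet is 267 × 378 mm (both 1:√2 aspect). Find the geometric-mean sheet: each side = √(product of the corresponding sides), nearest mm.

Short side: √(176 · 267) = √46992 ≈ 216.8 → 217 mm
Long side: √(249 · 378) = √94122 ≈ 306.8 → 307 mm

217 × 307 mm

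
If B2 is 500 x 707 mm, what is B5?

176 × 250 mm

B3: ⌊707/2⌋ × 500 = 353 × 500 mm
B4: ⌊500/2⌋ × 353 = 250 × 353 mm
B5: ⌊353/2⌋ × 250 = 176 × 250 mm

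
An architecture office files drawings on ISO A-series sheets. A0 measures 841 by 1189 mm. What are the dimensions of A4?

A1: ⌊1189/2⌋ × 841 = 594 × 841 mm
A2: ⌊841/2⌋ × 594 = 420 × 594 mm
A3: ⌊594/2⌋ × 420 = 297 × 420 mm
A4: ⌊420/2⌋ × 297 = 210 × 297 mm

210 × 297 mm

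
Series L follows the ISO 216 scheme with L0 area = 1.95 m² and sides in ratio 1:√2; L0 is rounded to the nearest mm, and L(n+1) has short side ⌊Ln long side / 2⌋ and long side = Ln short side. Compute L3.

Let L0's short side be w mm. w · w√2 = 1.95 m² = 1,950,000 mm², so w ≈ 1174.2 mm and w√2 ≈ 1660.6 mm → L0 = 1174 × 1661 mm.
L1: ⌊1661/2⌋ × 1174 = 830 × 1174 mm
L2: ⌊1174/2⌋ × 830 = 587 × 830 mm
L3: ⌊830/2⌋ × 587 = 415 × 587 mm

415 × 587 mm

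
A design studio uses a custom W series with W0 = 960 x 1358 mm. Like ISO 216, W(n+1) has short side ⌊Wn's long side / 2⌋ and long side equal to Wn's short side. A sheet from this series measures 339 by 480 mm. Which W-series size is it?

W3

W0: 960 × 1358 mm
W1: 679 × 960 mm
W2: 480 × 679 mm
W3: 339 × 480 mm
W4: 240 × 339 mm
→ matches W3.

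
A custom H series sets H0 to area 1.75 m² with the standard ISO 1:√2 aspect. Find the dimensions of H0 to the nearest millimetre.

Let the short side be w mm. Then w · w√2 = 1.75 m² = 1,750,000 mm².
w² = 1,750,000/√2, so w ≈ 1112.4 mm; long side = w√2 ≈ 1573.2 mm.

1112 × 1573 mm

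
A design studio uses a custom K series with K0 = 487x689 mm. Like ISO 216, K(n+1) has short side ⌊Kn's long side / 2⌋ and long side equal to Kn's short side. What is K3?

K1 = 344 × 487 mm (from K0 by 1 halving).
K2: ⌊487/2⌋ × 344 = 243 × 344 mm
K3: ⌊344/2⌋ × 243 = 172 × 243 mm

172 × 243 mm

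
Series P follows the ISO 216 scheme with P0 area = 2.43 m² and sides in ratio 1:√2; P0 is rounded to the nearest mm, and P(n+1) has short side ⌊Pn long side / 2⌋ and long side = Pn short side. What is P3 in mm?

Let P0's short side be w mm. w · w√2 = 2.43 m² = 2,430,000 mm², so w ≈ 1310.8 mm and w√2 ≈ 1853.8 mm → P0 = 1311 × 1854 mm.
P1: ⌊1854/2⌋ × 1311 = 927 × 1311 mm
P2: ⌊1311/2⌋ × 927 = 655 × 927 mm
P3: ⌊927/2⌋ × 655 = 463 × 655 mm

463 × 655 mm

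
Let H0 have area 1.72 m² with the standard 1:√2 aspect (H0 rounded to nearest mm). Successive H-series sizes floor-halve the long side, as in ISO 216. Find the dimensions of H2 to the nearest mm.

551 × 780 mm

Let H0's short side be w mm. w · w√2 = 1.72 m² = 1,720,000 mm², so w ≈ 1102.8 mm and w√2 ≈ 1559.6 mm → H0 = 1103 × 1560 mm.
H1: ⌊1560/2⌋ × 1103 = 780 × 1103 mm
H2: ⌊1103/2⌋ × 780 = 551 × 780 mm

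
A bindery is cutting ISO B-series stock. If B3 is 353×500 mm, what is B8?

B4: ⌊500/2⌋ × 353 = 250 × 353 mm
B5: ⌊353/2⌋ × 250 = 176 × 250 mm
B6: ⌊250/2⌋ × 176 = 125 × 176 mm
B7: ⌊176/2⌋ × 125 = 88 × 125 mm
B8: ⌊125/2⌋ × 88 = 62 × 88 mm

62 × 88 mm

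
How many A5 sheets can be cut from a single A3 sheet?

Each ISO step halves the sheet: 1 × A3 → 2 × A4 → 4 × A5
From A3 to A5 is 2 halving steps: 2^2 = 4.

4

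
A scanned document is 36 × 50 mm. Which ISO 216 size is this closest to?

Aspect ratio 50/36 ≈ 1.389 (ISO target is √2 ≈ 1.414).
In the A-series (A0 area = 1 m²): A9 = 37 × 52 mm.
Off by 3 mm total — nearest standard size.

A9 (37 × 52 mm)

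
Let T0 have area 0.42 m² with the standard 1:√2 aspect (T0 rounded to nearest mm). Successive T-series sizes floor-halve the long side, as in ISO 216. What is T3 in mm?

Let T0's short side be w mm. w · w√2 = 0.42 m² = 420,000 mm², so w ≈ 545.0 mm and w√2 ≈ 770.7 mm → T0 = 545 × 771 mm.
T1: ⌊771/2⌋ × 545 = 385 × 545 mm
T2: ⌊545/2⌋ × 385 = 272 × 385 mm
T3: ⌊385/2⌋ × 272 = 192 × 272 mm

192 × 272 mm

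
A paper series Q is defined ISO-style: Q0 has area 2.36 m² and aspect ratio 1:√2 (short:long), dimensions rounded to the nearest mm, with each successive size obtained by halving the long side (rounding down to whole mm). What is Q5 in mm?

228 × 323 mm

Let Q0's short side be w mm. w · w√2 = 2.36 m² = 2,360,000 mm², so w ≈ 1291.8 mm and w√2 ≈ 1826.9 mm → Q0 = 1292 × 1827 mm.
Q1: ⌊1827/2⌋ × 1292 = 913 × 1292 mm
Q2: ⌊1292/2⌋ × 913 = 646 × 913 mm
Q3: ⌊913/2⌋ × 646 = 456 × 646 mm
Q4: ⌊646/2⌋ × 456 = 323 × 456 mm
Q5: ⌊456/2⌋ × 323 = 228 × 323 mm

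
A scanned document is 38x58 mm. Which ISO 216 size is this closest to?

Aspect ratio 58/38 ≈ 1.526 (ISO target is √2 ≈ 1.414).
In the C-series (envelope sizes, between A and B): C9 = 40 × 57 mm.
Off by 3 mm total — nearest standard size.

C9 (40 × 57 mm)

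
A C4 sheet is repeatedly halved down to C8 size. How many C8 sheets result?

16

Each ISO step halves the sheet: 1 × C4 → 2 × C5 → 4 × C6 → 8 × C7 → …
From C4 to C8 is 4 halving steps: 2^4 = 16.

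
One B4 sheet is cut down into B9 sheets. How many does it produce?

Each ISO step halves the sheet: 1 × B4 → 2 × B5 → 4 × B6 → 8 × B7 → …
From B4 to B9 is 5 halving steps: 2^5 = 32.

32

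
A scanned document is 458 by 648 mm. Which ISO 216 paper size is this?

Aspect ratio 648/458 ≈ 1.415 — close to the ISO √2 ≈ 1.414.
In the C-series (envelope sizes, between A and B): C2 = 458 × 648 mm.

C2 (458 × 648 mm)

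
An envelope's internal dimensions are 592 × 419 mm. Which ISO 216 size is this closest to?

A2 (420 × 594 mm)

Aspect ratio 592/419 ≈ 1.413 — close to the ISO √2 ≈ 1.414.
In the A-series (A0 area = 1 m²): A2 = 420 × 594 mm.
Off by 3 mm total — nearest standard size.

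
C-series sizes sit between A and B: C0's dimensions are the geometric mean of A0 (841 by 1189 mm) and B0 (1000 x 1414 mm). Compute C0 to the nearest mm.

Short: √(841 · 1000) = √841000 ≈ 917.1 mm.
Long: √(1189 · 1414) = √1681246 ≈ 1296.6 mm.

917 × 1297 mm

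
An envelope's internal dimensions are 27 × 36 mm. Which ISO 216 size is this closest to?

A10 (26 × 37 mm)

Aspect ratio 36/27 ≈ 1.333 (ISO target is √2 ≈ 1.414).
In the A-series (A0 area = 1 m²): A10 = 26 × 37 mm.
Off by 2 mm total — nearest standard size.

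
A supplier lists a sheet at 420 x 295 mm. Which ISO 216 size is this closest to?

A3 (297 × 420 mm)

Aspect ratio 420/295 ≈ 1.424 — close to the ISO √2 ≈ 1.414.
In the A-series (A0 area = 1 m²): A3 = 297 × 420 mm.
Off by 2 mm total — nearest standard size.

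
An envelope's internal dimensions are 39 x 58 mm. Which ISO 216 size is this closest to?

Aspect ratio 58/39 ≈ 1.487 (ISO target is √2 ≈ 1.414).
In the C-series (envelope sizes, between A and B): C9 = 40 × 57 mm.
Off by 2 mm total — nearest standard size.

C9 (40 × 57 mm)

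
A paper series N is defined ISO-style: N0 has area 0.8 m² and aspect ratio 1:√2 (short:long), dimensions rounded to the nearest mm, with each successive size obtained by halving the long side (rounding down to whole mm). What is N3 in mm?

Let N0's short side be w mm. w · w√2 = 0.8 m² = 800,000 mm², so w ≈ 752.1 mm and w√2 ≈ 1063.7 mm → N0 = 752 × 1064 mm.
N1: ⌊1064/2⌋ × 752 = 532 × 752 mm
N2: ⌊752/2⌋ × 532 = 376 × 532 mm
N3: ⌊532/2⌋ × 376 = 266 × 376 mm

266 × 376 mm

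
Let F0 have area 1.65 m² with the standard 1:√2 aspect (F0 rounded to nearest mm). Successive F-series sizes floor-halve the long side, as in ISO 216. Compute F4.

270 × 382 mm

Let F0's short side be w mm. w · w√2 = 1.65 m² = 1,650,000 mm², so w ≈ 1080.2 mm and w√2 ≈ 1527.6 mm → F0 = 1080 × 1528 mm.
F1: ⌊1528/2⌋ × 1080 = 764 × 1080 mm
F2: ⌊1080/2⌋ × 764 = 540 × 764 mm
F3: ⌊764/2⌋ × 540 = 382 × 540 mm
F4: ⌊540/2⌋ × 382 = 270 × 382 mm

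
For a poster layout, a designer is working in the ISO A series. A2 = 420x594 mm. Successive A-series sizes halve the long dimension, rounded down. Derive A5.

148 × 210 mm

A3: ⌊594/2⌋ × 420 = 297 × 420 mm
A4: ⌊420/2⌋ × 297 = 210 × 297 mm
A5: ⌊297/2⌋ × 210 = 148 × 210 mm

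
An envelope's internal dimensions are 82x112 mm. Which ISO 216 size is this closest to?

Aspect ratio 112/82 ≈ 1.366 (ISO target is √2 ≈ 1.414).
In the C-series (envelope sizes, between A and B): C7 = 81 × 114 mm.
Off by 3 mm total — nearest standard size.

C7 (81 × 114 mm)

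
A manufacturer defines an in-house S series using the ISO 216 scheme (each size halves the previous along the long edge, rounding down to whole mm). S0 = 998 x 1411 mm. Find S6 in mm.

124 × 176 mm

S1: ⌊1411/2⌋ × 998 = 705 × 998 mm
S2: ⌊998/2⌋ × 705 = 499 × 705 mm
S3: ⌊705/2⌋ × 499 = 352 × 499 mm
S4: ⌊499/2⌋ × 352 = 249 × 352 mm
S5: ⌊352/2⌋ × 249 = 176 × 249 mm
S6: ⌊249/2⌋ × 176 = 124 × 176 mm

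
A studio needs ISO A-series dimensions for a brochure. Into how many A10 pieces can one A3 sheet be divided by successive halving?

A3 = 297 × 420 mm; A10 = 26 × 37 mm.
Each halving step doubles the count; 7 steps from A3 to A10.
2^7 = 128.

128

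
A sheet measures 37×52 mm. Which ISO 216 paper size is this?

Aspect ratio 52/37 ≈ 1.405 — close to the ISO √2 ≈ 1.414.
In the A-series (A0 area = 1 m²): A9 = 37 × 52 mm.

A9 (37 × 52 mm)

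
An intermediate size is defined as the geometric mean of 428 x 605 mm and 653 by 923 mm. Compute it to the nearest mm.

Short side: √(428 · 653) = √279484 ≈ 528.7 → 529 mm
Long side: √(605 · 923) = √558415 ≈ 747.3 → 747 mm

529 × 747 mm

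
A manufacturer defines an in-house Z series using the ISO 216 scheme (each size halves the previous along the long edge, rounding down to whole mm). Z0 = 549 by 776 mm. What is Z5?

97 × 137 mm

Z1: ⌊776/2⌋ × 549 = 388 × 549 mm
Z2: ⌊549/2⌋ × 388 = 274 × 388 mm
Z3: ⌊388/2⌋ × 274 = 194 × 274 mm
Z4: ⌊274/2⌋ × 194 = 137 × 194 mm
Z5: ⌊194/2⌋ × 137 = 97 × 137 mm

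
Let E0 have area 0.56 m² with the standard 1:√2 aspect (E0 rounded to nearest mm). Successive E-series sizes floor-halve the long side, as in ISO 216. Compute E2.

Let E0's short side be w mm. w · w√2 = 0.56 m² = 560,000 mm², so w ≈ 629.3 mm and w√2 ≈ 889.9 mm → E0 = 629 × 890 mm.
E1: ⌊890/2⌋ × 629 = 445 × 629 mm
E2: ⌊629/2⌋ × 445 = 314 × 445 mm

314 × 445 mm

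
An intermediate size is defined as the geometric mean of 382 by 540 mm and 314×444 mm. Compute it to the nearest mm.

Short side: √(382 · 314) = √119948 ≈ 346.3 → 346 mm
Long side: √(540 · 444) = √239760 ≈ 489.7 → 490 mm

346 × 490 mm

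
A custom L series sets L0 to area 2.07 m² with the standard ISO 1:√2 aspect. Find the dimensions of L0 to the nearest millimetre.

Let the short side be w mm. Then w · w√2 = 2.07 m² = 2,070,000 mm².
w² = 2,070,000/√2, so w ≈ 1209.8 mm; long side = w√2 ≈ 1711.0 mm.

1210 × 1711 mm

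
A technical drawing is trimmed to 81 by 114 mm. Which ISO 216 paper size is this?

C7 (81 × 114 mm)

Aspect ratio 114/81 ≈ 1.407 — close to the ISO √2 ≈ 1.414.
In the C-series (envelope sizes, between A and B): C7 = 81 × 114 mm.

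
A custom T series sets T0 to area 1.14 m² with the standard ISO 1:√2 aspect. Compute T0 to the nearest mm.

Let the short side be w mm. Then w · w√2 = 1.14 m² = 1,140,000 mm².
w² = 1,140,000/√2, so w ≈ 897.8 mm; long side = w√2 ≈ 1269.7 mm.

898 × 1270 mm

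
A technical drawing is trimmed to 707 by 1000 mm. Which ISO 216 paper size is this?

B1 (707 × 1000 mm)

Aspect ratio 1000/707 ≈ 1.414 — close to the ISO √2 ≈ 1.414.
In the B-series (B0 = 1000 × 1414 mm): B1 = 707 × 1000 mm.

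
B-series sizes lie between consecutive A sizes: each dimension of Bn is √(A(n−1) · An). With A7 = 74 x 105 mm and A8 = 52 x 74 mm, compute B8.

Short side: √(74 · 52) = √3848 ≈ 62.0 → 62 mm
Long side: √(105 · 74) = √7770 ≈ 88.1 → 88 mm

62 × 88 mm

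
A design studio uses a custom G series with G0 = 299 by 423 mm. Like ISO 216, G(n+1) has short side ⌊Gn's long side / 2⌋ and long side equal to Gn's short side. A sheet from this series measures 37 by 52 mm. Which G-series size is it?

G0: 299 × 423 mm
G1: 211 × 299 mm
G2: 149 × 211 mm
G3: 105 × 149 mm
G4: 74 × 105 mm
G5: 52 × 74 mm
G6: 37 × 52 mm
G7: 26 × 37 mm
→ matches G6.

G6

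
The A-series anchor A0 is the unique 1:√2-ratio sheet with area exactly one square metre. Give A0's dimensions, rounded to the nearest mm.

Let the short side be w mm. Then the long side is w√2 and w · w√2 = 10⁶ mm².
w² = 10⁶/√2, so w = 1000 / 2^(1/4) ≈ 840.9 mm; long side = 1000 · 2^(1/4) ≈ 1189.2 mm.

841 × 1189 mm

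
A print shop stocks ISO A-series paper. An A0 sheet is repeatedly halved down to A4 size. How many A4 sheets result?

Each ISO step halves the sheet: 1 × A0 → 2 × A1 → 4 × A2 → 8 × A3 → …
From A0 to A4 is 4 halving steps: 2^4 = 16.

16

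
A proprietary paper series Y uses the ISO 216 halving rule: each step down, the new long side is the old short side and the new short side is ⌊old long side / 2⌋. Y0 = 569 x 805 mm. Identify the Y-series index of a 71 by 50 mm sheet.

Y0: 569 × 805 mm
Y1: 402 × 569 mm
Y2: 284 × 402 mm
Y3: 201 × 284 mm
Y4: 142 × 201 mm
Y5: 100 × 142 mm
Y6: 71 × 100 mm
Y7: 50 × 71 mm
Y8: 35 × 50 mm
→ matches Y7.

Y7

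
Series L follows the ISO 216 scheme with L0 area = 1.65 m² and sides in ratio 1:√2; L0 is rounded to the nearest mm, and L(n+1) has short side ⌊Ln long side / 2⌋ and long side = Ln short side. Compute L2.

540 × 764 mm

Let L0's short side be w mm. w · w√2 = 1.65 m² = 1,650,000 mm², so w ≈ 1080.2 mm and w√2 ≈ 1527.6 mm → L0 = 1080 × 1528 mm.
L1: ⌊1528/2⌋ × 1080 = 764 × 1080 mm
L2: ⌊1080/2⌋ × 764 = 540 × 764 mm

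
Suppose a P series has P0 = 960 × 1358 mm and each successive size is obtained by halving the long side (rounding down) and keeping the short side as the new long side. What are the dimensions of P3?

339 × 480 mm

P1: ⌊1358/2⌋ × 960 = 679 × 960 mm
P2: ⌊960/2⌋ × 679 = 480 × 679 mm
P3: ⌊679/2⌋ × 480 = 339 × 480 mm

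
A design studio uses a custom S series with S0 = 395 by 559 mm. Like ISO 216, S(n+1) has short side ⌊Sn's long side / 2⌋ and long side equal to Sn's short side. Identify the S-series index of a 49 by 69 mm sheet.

S0: 395 × 559 mm
S1: 279 × 395 mm
S2: 197 × 279 mm
S3: 139 × 197 mm
S4: 98 × 139 mm
S5: 69 × 98 mm
S6: 49 × 69 mm
S7: 34 × 49 mm
→ matches S6.

S6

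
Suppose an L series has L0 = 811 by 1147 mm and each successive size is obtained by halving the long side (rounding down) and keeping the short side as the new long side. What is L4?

L1: ⌊1147/2⌋ × 811 = 573 × 811 mm
L2: ⌊811/2⌋ × 573 = 405 × 573 mm
L3: ⌊573/2⌋ × 405 = 286 × 405 mm
L4: ⌊405/2⌋ × 286 = 202 × 286 mm

202 × 286 mm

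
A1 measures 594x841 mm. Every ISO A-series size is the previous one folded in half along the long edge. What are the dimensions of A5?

148 × 210 mm

A2: ⌊841/2⌋ × 594 = 420 × 594 mm
A3: ⌊594/2⌋ × 420 = 297 × 420 mm
A4: ⌊420/2⌋ × 297 = 210 × 297 mm
A5: ⌊297/2⌋ × 210 = 148 × 210 mm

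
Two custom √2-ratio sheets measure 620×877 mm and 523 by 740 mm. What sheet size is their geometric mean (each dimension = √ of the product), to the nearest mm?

Short side: √(620 · 523) = √324260 ≈ 569.4 → 569 mm
Long side: √(877 · 740) = √648980 ≈ 805.6 → 806 mm

569 × 806 mm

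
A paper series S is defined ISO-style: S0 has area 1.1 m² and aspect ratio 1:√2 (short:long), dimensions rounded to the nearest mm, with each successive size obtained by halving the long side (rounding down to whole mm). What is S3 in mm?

Let S0's short side be w mm. w · w√2 = 1.1 m² = 1,100,000 mm², so w ≈ 881.9 mm and w√2 ≈ 1247.3 mm → S0 = 882 × 1247 mm.
S1: ⌊1247/2⌋ × 882 = 623 × 882 mm
S2: ⌊882/2⌋ × 623 = 441 × 623 mm
S3: ⌊623/2⌋ × 441 = 311 × 441 mm

311 × 441 mm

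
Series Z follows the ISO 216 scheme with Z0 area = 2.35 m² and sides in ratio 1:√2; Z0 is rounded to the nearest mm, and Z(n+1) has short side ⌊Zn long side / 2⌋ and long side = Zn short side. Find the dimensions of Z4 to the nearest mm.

Let Z0's short side be w mm. w · w√2 = 2.35 m² = 2,350,000 mm², so w ≈ 1289.1 mm and w√2 ≈ 1823.0 mm → Z0 = 1289 × 1823 mm.
Z1: ⌊1823/2⌋ × 1289 = 911 × 1289 mm
Z2: ⌊1289/2⌋ × 911 = 644 × 911 mm
Z3: ⌊911/2⌋ × 644 = 455 × 644 mm
Z4: ⌊644/2⌋ × 455 = 322 × 455 mm

322 × 455 mm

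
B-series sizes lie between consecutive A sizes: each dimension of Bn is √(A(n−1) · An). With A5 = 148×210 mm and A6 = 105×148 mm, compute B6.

Short side: √(148 · 105) = √15540 ≈ 124.7 → 125 mm
Long side: √(210 · 148) = √31080 ≈ 176.3 → 176 mm

125 × 176 mm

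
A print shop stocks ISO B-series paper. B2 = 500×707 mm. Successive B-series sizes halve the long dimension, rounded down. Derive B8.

62 × 88 mm

B3: ⌊707/2⌋ × 500 = 353 × 500 mm
B4: ⌊500/2⌋ × 353 = 250 × 353 mm
B5: ⌊353/2⌋ × 250 = 176 × 250 mm
B6: ⌊250/2⌋ × 176 = 125 × 176 mm
B7: ⌊176/2⌋ × 125 = 88 × 125 mm
B8: ⌊125/2⌋ × 88 = 62 × 88 mm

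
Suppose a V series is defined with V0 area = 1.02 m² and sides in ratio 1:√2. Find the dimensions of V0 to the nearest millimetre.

Let the short side be w mm. Then w · w√2 = 1.02 m² = 1,020,000 mm².
w² = 1,020,000/√2, so w ≈ 849.3 mm; long side = w√2 ≈ 1201.0 mm.

849 × 1201 mm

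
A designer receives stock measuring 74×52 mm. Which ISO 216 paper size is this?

Aspect ratio 74/52 ≈ 1.423 — close to the ISO √2 ≈ 1.414.
In the A-series (A0 area = 1 m²): A8 = 52 × 74 mm.

A8 (52 × 74 mm)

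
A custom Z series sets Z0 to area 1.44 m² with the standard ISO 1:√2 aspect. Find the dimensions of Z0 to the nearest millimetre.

1009 × 1427 mm

Let the short side be w mm. Then w · w√2 = 1.44 m² = 1,440,000 mm².
w² = 1,440,000/√2, so w ≈ 1009.1 mm; long side = w√2 ≈ 1427.0 mm.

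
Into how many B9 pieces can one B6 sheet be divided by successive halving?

B6 = 125 × 176 mm; B9 = 44 × 62 mm.
Each halving step doubles the count; 3 steps from B6 to B9.
2^3 = 8.

8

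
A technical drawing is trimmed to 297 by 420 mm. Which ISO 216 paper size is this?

A3 (297 × 420 mm)

Aspect ratio 420/297 ≈ 1.414 — close to the ISO √2 ≈ 1.414.
In the A-series (A0 area = 1 m²): A3 = 297 × 420 mm.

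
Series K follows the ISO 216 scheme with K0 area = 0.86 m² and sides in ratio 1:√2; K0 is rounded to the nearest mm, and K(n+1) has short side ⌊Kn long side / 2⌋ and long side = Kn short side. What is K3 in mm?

275 × 390 mm

Let K0's short side be w mm. w · w√2 = 0.86 m² = 860,000 mm², so w ≈ 779.8 mm and w√2 ≈ 1102.8 mm → K0 = 780 × 1103 mm.
K1: ⌊1103/2⌋ × 780 = 551 × 780 mm
K2: ⌊780/2⌋ × 551 = 390 × 551 mm
K3: ⌊551/2⌋ × 390 = 275 × 390 mm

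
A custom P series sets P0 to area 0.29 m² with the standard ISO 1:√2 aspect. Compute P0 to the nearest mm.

Let the short side be w mm. Then w · w√2 = 0.29 m² = 290,000 mm².
w² = 290,000/√2, so w ≈ 452.8 mm; long side = w√2 ≈ 640.4 mm.

453 × 640 mm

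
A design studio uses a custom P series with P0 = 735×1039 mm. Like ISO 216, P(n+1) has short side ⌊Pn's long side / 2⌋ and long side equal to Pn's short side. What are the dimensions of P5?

P1: ⌊1039/2⌋ × 735 = 519 × 735 mm
P2: ⌊735/2⌋ × 519 = 367 × 519 mm
P3: ⌊519/2⌋ × 367 = 259 × 367 mm
P4: ⌊367/2⌋ × 259 = 183 × 259 mm
P5: ⌊259/2⌋ × 183 = 129 × 183 mm

129 × 183 mm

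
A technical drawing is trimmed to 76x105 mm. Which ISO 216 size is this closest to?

A7 (74 × 105 mm)

Aspect ratio 105/76 ≈ 1.382 (ISO target is √2 ≈ 1.414).
In the A-series (A0 area = 1 m²): A7 = 74 × 105 mm.
Off by 2 mm total — nearest standard size.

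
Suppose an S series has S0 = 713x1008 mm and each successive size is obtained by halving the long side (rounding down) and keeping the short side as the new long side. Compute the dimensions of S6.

S1: ⌊1008/2⌋ × 713 = 504 × 713 mm
S2: ⌊713/2⌋ × 504 = 356 × 504 mm
S3: ⌊504/2⌋ × 356 = 252 × 356 mm
S4: ⌊356/2⌋ × 252 = 178 × 252 mm
S5: ⌊252/2⌋ × 178 = 126 × 178 mm
S6: ⌊178/2⌋ × 126 = 89 × 126 mm

89 × 126 mm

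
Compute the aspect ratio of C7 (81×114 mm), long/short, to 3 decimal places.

114 / 81 = 1.407
ISO 216 targets √2 ≈ 1.414; the -0.007 deviation is from mm rounding.

1.407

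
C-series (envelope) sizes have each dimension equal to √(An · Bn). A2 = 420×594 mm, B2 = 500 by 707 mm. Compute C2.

458 × 648 mm

Short side: √(420 · 500) = √210000 ≈ 458.3 → 458 mm
Long side: √(594 · 707) = √419958 ≈ 648.0 → 648 mm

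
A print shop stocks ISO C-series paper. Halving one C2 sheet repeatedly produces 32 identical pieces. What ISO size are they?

C7

32 = 2^5, so 5 halving steps.
C2 → C3 → … → C7 after 5 steps.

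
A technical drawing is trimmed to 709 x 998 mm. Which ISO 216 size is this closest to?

B1 (707 × 1000 mm)

Aspect ratio 998/709 ≈ 1.408 — close to the ISO √2 ≈ 1.414.
In the B-series (B0 = 1000 × 1414 mm): B1 = 707 × 1000 mm.
Off by 4 mm total — nearest standard size.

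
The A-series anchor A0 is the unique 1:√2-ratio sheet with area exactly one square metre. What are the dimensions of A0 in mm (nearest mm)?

Let the short side be w mm. Then the long side is w√2 and w · w√2 = 10⁶ mm².
w² = 10⁶/√2, so w = 1000 / 2^(1/4) ≈ 840.9 mm; long side = 1000 · 2^(1/4) ≈ 1189.2 mm.

841 × 1189 mm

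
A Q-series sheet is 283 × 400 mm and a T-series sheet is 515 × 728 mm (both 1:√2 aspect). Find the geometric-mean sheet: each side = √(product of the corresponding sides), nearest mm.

Short side: √(283 · 515) = √145745 ≈ 381.8 → 382 mm
Long side: √(400 · 728) = √291200 ≈ 539.6 → 540 mm

382 × 540 mm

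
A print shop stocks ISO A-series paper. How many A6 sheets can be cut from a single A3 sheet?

Each ISO step halves the sheet: 1 × A3 → 2 × A4 → 4 × A5 → 8 × A6
From A3 to A6 is 3 halving steps: 2^3 = 8.

8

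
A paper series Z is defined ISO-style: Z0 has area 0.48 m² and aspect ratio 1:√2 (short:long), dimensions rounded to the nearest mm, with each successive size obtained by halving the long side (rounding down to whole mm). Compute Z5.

Let Z0's short side be w mm. w · w√2 = 0.48 m² = 480,000 mm², so w ≈ 582.6 mm and w√2 ≈ 823.9 mm → Z0 = 583 × 824 mm.
Z1: ⌊824/2⌋ × 583 = 412 × 583 mm
Z2: ⌊583/2⌋ × 412 = 291 × 412 mm
Z3: ⌊412/2⌋ × 291 = 206 × 291 mm
Z4: ⌊291/2⌋ × 206 = 145 × 206 mm
Z5: ⌊206/2⌋ × 145 = 103 × 145 mm

103 × 145 mm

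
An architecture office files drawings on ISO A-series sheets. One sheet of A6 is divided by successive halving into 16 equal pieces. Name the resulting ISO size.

A10

16 = 2^4, so 4 halving steps.
A6 → A7 → … → A10 after 4 steps.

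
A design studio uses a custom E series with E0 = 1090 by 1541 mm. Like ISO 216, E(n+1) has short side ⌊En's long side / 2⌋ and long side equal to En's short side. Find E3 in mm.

E1: ⌊1541/2⌋ × 1090 = 770 × 1090 mm
E2: ⌊1090/2⌋ × 770 = 545 × 770 mm
E3: ⌊770/2⌋ × 545 = 385 × 545 mm

385 × 545 mm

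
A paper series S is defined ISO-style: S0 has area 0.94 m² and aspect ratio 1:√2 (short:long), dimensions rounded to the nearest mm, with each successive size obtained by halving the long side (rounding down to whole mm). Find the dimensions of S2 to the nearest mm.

407 × 576 mm

Let S0's short side be w mm. w · w√2 = 0.94 m² = 940,000 mm², so w ≈ 815.3 mm and w√2 ≈ 1153.0 mm → S0 = 815 × 1153 mm.
S1: ⌊1153/2⌋ × 815 = 576 × 815 mm
S2: ⌊815/2⌋ × 576 = 407 × 576 mm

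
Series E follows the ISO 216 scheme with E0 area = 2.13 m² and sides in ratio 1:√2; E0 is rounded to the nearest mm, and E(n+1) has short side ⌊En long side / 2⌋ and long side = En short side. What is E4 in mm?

306 × 434 mm

Let E0's short side be w mm. w · w√2 = 2.13 m² = 2,130,000 mm², so w ≈ 1227.2 mm and w√2 ≈ 1735.6 mm → E0 = 1227 × 1736 mm.
E1: ⌊1736/2⌋ × 1227 = 868 × 1227 mm
E2: ⌊1227/2⌋ × 868 = 613 × 868 mm
E3: ⌊868/2⌋ × 613 = 434 × 613 mm
E4: ⌊613/2⌋ × 434 = 306 × 434 mm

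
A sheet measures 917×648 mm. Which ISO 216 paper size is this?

C1 (648 × 917 mm)

Aspect ratio 917/648 ≈ 1.415 — close to the ISO √2 ≈ 1.414.
In the C-series (envelope sizes, between A and B): C1 = 648 × 917 mm.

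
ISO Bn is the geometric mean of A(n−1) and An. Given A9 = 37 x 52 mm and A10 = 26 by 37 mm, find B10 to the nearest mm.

Short side: √(37 · 26) = √962 ≈ 31.0 → 31 mm
Long side: √(52 · 37) = √1924 ≈ 43.9 → 44 mm

31 × 44 mm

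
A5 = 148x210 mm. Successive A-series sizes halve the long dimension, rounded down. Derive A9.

37 × 52 mm

A6: ⌊210/2⌋ × 148 = 105 × 148 mm
A7: ⌊148/2⌋ × 105 = 74 × 105 mm
A8: ⌊105/2⌋ × 74 = 52 × 74 mm
A9: ⌊74/2⌋ × 52 = 37 × 52 mm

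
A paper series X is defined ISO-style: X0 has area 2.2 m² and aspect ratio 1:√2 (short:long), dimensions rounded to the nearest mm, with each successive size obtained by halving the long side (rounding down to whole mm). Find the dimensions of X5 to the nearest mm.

Let X0's short side be w mm. w · w√2 = 2.2 m² = 2,200,000 mm², so w ≈ 1247.3 mm and w√2 ≈ 1763.9 mm → X0 = 1247 × 1764 mm.
X1: ⌊1764/2⌋ × 1247 = 882 × 1247 mm
X2: ⌊1247/2⌋ × 882 = 623 × 882 mm
X3: ⌊882/2⌋ × 623 = 441 × 623 mm
X4: ⌊623/2⌋ × 441 = 311 × 441 mm
X5: ⌊441/2⌋ × 311 = 220 × 311 mm

220 × 311 mm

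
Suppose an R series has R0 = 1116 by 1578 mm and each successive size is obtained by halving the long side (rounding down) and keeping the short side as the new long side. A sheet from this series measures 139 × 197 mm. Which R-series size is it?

R6

R0: 1116 × 1578 mm
R1: 789 × 1116 mm
R2: 558 × 789 mm
R3: 394 × 558 mm
R4: 279 × 394 mm
R5: 197 × 279 mm
R6: 139 × 197 mm
R7: 98 × 139 mm
→ matches R6.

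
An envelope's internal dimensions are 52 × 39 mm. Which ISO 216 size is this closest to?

A9 (37 × 52 mm)

Aspect ratio 52/39 ≈ 1.333 (ISO target is √2 ≈ 1.414).
In the A-series (A0 area = 1 m²): A9 = 37 × 52 mm.
Off by 2 mm total — nearest standard size.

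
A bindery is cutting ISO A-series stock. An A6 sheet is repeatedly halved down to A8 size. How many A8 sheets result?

4

Each ISO step halves the sheet: 1 × A6 → 2 × A7 → 4 × A8
From A6 to A8 is 2 halving steps: 2^2 = 4.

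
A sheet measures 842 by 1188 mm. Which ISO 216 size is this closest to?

A0 (841 × 1189 mm)

Aspect ratio 1188/842 ≈ 1.411 — close to the ISO √2 ≈ 1.414.
In the A-series (A0 area = 1 m²): A0 = 841 × 1189 mm.
Off by 2 mm total — nearest standard size.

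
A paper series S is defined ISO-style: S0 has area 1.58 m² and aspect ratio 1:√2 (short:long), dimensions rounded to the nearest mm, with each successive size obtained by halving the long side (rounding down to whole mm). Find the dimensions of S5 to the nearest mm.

186 × 264 mm

Let S0's short side be w mm. w · w√2 = 1.58 m² = 1,580,000 mm², so w ≈ 1057.0 mm and w√2 ≈ 1494.8 mm → S0 = 1057 × 1495 mm.
S1: ⌊1495/2⌋ × 1057 = 747 × 1057 mm
S2: ⌊1057/2⌋ × 747 = 528 × 747 mm
S3: ⌊747/2⌋ × 528 = 373 × 528 mm
S4: ⌊528/2⌋ × 373 = 264 × 373 mm
S5: ⌊373/2⌋ × 264 = 186 × 264 mm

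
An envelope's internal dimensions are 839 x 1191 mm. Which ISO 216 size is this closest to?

Aspect ratio 1191/839 ≈ 1.420 — close to the ISO √2 ≈ 1.414.
In the A-series (A0 area = 1 m²): A0 = 841 × 1189 mm.
Off by 4 mm total — nearest standard size.

A0 (841 × 1189 mm)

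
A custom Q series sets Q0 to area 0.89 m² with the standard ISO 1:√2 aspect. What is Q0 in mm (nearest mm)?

793 × 1122 mm

Let the short side be w mm. Then w · w√2 = 0.89 m² = 890,000 mm².
w² = 890,000/√2, so w ≈ 793.3 mm; long side = w√2 ≈ 1121.9 mm.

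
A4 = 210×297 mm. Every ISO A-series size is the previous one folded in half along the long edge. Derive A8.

A5: ⌊297/2⌋ × 210 = 148 × 210 mm
A6: ⌊210/2⌋ × 148 = 105 × 148 mm
A7: ⌊148/2⌋ × 105 = 74 × 105 mm
A8: ⌊105/2⌋ × 74 = 52 × 74 mm

52 × 74 mm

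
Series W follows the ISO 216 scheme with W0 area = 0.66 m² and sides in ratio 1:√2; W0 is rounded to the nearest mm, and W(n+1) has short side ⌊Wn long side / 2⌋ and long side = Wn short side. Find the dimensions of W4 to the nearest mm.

Let W0's short side be w mm. w · w√2 = 0.66 m² = 660,000 mm², so w ≈ 683.1 mm and w√2 ≈ 966.1 mm → W0 = 683 × 966 mm.
W1: ⌊966/2⌋ × 683 = 483 × 683 mm
W2: ⌊683/2⌋ × 483 = 341 × 483 mm
W3: ⌊483/2⌋ × 341 = 241 × 341 mm
W4: ⌊341/2⌋ × 241 = 170 × 241 mm

170 × 241 mm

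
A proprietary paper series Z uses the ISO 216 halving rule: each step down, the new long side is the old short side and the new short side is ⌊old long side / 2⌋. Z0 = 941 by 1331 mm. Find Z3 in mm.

332 × 470 mm

Z1: ⌊1331/2⌋ × 941 = 665 × 941 mm
Z2: ⌊941/2⌋ × 665 = 470 × 665 mm
Z3: ⌊665/2⌋ × 470 = 332 × 470 mm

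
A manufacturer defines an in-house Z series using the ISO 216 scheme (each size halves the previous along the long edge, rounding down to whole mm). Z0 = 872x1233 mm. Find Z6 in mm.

Z1 = 616 × 872 mm (from Z0 by 1 halving).
Z2: ⌊872/2⌋ × 616 = 436 × 616 mm
Z3: ⌊616/2⌋ × 436 = 308 × 436 mm
Z4: ⌊436/2⌋ × 308 = 218 × 308 mm
Z5: ⌊308/2⌋ × 218 = 154 × 218 mm
Z6: ⌊218/2⌋ × 154 = 109 × 154 mm

109 × 154 mm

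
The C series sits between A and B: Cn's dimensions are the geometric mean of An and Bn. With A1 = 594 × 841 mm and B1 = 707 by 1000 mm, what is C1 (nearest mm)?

Short side: √(594 · 707) = √419958 ≈ 648.0 → 648 mm
Long side: √(841 · 1000) = √841000 ≈ 917.1 → 917 mm

648 × 917 mm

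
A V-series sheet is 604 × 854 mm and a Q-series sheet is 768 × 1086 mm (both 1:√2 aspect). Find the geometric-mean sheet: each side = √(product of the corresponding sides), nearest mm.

Short side: √(604 · 768) = √463872 ≈ 681.1 → 681 mm
Long side: √(854 · 1086) = √927444 ≈ 963.0 → 963 mm

681 × 963 mm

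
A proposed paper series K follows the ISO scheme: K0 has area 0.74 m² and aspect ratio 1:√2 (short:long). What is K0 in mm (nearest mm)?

Let the short side be w mm. Then w · w√2 = 0.74 m² = 740,000 mm².
w² = 740,000/√2, so w ≈ 723.4 mm; long side = w√2 ≈ 1023.0 mm.

723 × 1023 mm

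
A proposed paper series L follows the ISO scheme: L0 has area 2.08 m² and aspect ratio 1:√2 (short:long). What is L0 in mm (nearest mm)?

Let the short side be w mm. Then w · w√2 = 2.08 m² = 2,080,000 mm².
w² = 2,080,000/√2, so w ≈ 1212.8 mm; long side = w√2 ≈ 1715.1 mm.

1213 × 1715 mm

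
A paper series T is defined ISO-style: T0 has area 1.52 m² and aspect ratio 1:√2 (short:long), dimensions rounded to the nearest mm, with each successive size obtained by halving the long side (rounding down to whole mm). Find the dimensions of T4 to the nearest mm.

Let T0's short side be w mm. w · w√2 = 1.52 m² = 1,520,000 mm², so w ≈ 1036.7 mm and w√2 ≈ 1466.2 mm → T0 = 1037 × 1466 mm.
T1: ⌊1466/2⌋ × 1037 = 733 × 1037 mm
T2: ⌊1037/2⌋ × 733 = 518 × 733 mm
T3: ⌊733/2⌋ × 518 = 366 × 518 mm
T4: ⌊518/2⌋ × 366 = 259 × 366 mm

259 × 366 mm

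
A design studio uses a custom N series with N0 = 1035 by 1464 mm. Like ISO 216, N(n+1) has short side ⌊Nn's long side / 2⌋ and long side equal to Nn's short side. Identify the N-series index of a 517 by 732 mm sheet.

N0: 1035 × 1464 mm
N1: 732 × 1035 mm
N2: 517 × 732 mm
N3: 366 × 517 mm
→ matches N2.

N2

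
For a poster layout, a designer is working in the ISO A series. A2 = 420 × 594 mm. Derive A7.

A3: ⌊594/2⌋ × 420 = 297 × 420 mm
A4: ⌊420/2⌋ × 297 = 210 × 297 mm
A5: ⌊297/2⌋ × 210 = 148 × 210 mm
A6: ⌊210/2⌋ × 148 = 105 × 148 mm
A7: ⌊148/2⌋ × 105 = 74 × 105 mm

74 × 105 mm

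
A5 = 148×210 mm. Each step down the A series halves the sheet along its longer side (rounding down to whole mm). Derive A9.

37 × 52 mm

A6: ⌊210/2⌋ × 148 = 105 × 148 mm
A7: ⌊148/2⌋ × 105 = 74 × 105 mm
A8: ⌊105/2⌋ × 74 = 52 × 74 mm
A9: ⌊74/2⌋ × 52 = 37 × 52 mm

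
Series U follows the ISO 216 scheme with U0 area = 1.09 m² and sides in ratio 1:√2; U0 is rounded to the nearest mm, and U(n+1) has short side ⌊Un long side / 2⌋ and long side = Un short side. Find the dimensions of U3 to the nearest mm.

310 × 439 mm

Let U0's short side be w mm. w · w√2 = 1.09 m² = 1,090,000 mm², so w ≈ 877.9 mm and w√2 ≈ 1241.6 mm → U0 = 878 × 1242 mm.
U1: ⌊1242/2⌋ × 878 = 621 × 878 mm
U2: ⌊878/2⌋ × 621 = 439 × 621 mm
U3: ⌊621/2⌋ × 439 = 310 × 439 mm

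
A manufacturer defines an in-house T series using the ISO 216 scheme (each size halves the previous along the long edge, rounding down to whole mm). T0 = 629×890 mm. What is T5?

T1: ⌊890/2⌋ × 629 = 445 × 629 mm
T2: ⌊629/2⌋ × 445 = 314 × 445 mm
T3: ⌊445/2⌋ × 314 = 222 × 314 mm
T4: ⌊314/2⌋ × 222 = 157 × 222 mm
T5: ⌊222/2⌋ × 157 = 111 × 157 mm

111 × 157 mm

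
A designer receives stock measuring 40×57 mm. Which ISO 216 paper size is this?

Aspect ratio 57/40 ≈ 1.425 — close to the ISO √2 ≈ 1.414.
In the C-series (envelope sizes, between A and B): C9 = 40 × 57 mm.

C9 (40 × 57 mm)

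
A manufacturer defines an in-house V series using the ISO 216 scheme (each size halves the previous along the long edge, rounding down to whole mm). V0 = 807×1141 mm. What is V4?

V1: ⌊1141/2⌋ × 807 = 570 × 807 mm
V2: ⌊807/2⌋ × 570 = 403 × 570 mm
V3: ⌊570/2⌋ × 403 = 285 × 403 mm
V4: ⌊403/2⌋ × 285 = 201 × 285 mm

201 × 285 mm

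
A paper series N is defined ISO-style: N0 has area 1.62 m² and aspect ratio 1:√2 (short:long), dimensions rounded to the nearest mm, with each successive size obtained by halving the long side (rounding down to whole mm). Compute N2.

Let N0's short side be w mm. w · w√2 = 1.62 m² = 1,620,000 mm², so w ≈ 1070.3 mm and w√2 ≈ 1513.6 mm → N0 = 1070 × 1514 mm.
N1: ⌊1514/2⌋ × 1070 = 757 × 1070 mm
N2: ⌊1070/2⌋ × 757 = 535 × 757 mm

535 × 757 mm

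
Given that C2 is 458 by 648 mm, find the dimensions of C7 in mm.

C3: ⌊648/2⌋ × 458 = 324 × 458 mm
C4: ⌊458/2⌋ × 324 = 229 × 324 mm
C5: ⌊324/2⌋ × 229 = 162 × 229 mm
C6: ⌊229/2⌋ × 162 = 114 × 162 mm
C7: ⌊162/2⌋ × 114 = 81 × 114 mm

81 × 114 mm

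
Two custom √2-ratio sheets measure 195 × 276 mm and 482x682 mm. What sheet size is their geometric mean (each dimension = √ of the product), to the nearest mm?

307 × 434 mm

Short side: √(195 · 482) = √93990 ≈ 306.6 → 307 mm
Long side: √(276 · 682) = √188232 ≈ 433.9 → 434 mm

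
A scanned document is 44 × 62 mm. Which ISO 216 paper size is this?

Aspect ratio 62/44 ≈ 1.409 — close to the ISO √2 ≈ 1.414.
In the B-series (B0 = 1000 × 1414 mm): B9 = 44 × 62 mm.

B9 (44 × 62 mm)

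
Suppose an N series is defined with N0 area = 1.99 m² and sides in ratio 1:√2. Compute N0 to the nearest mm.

Let the short side be w mm. Then w · w√2 = 1.99 m² = 1,990,000 mm².
w² = 1,990,000/√2, so w ≈ 1186.2 mm; long side = w√2 ≈ 1677.6 mm.

1186 × 1678 mm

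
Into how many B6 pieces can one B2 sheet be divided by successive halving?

Each ISO step halves the sheet: 1 × B2 → 2 × B3 → 4 × B4 → 8 × B5 → …
From B2 to B6 is 4 halving steps: 2^4 = 16.

16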